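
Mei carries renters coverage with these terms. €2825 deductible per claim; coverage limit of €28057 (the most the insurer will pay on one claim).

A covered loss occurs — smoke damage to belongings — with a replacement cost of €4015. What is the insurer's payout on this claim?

€1190

Less the €2825 deductible: €4015 − €2825 = €1190.
€1190 ≤ €28057, so the limit doesn't bind; insurer pays €1190.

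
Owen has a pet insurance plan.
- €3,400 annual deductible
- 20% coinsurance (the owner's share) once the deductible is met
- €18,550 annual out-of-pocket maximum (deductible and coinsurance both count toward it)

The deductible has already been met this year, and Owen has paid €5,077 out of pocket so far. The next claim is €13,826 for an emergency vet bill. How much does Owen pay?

€2,765.20

With the deductible met, the entire €13,826 is subject to coinsurance.
Coinsurance: €13,826 × 20% = €2,765.20.
Year-to-date out-of-pocket becomes €5,077 + €2,765.20 = €7,842.20, still under the €18,550 maximum, so no cap applies.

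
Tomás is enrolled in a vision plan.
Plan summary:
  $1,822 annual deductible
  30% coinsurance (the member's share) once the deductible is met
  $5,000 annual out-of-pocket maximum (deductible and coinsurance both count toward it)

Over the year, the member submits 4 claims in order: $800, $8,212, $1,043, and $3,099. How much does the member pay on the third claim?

Claim 1 ($800): entire amount goes to the deductible. Cost to member: $800. OOP to date $800.
Claim 2 ($8,212): $1,022 finishes the deductible; $7,190 goes to coinsurance; member's 30% is $2,157. Member owes $3,179 (running OOP $3,979).
Claim 3 ($1,043): deductible met; 30% of $1,043 = $312.90. Cost to member: $312.90. OOP to date $4,291.90.

$312.90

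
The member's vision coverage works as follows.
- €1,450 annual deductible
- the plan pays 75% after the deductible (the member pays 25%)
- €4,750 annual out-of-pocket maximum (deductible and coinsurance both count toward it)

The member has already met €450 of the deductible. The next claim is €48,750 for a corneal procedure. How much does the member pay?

€4,300

Remaining deductible: €1,450 − €450 = €1,000.
That leaves €48,750 − €1,000 = €47,750 for coinsurance.
25% of €47,750 = €11,937.50 falls to the member.
Member responsibility before any cap: €1,000 + €11,937.50 = €12,937.50.
Year-to-date out-of-pocket would reach €450 + €12,937.50 = €13,387.50, above the €4,750 maximum, so the member pays only €4,750 − €450 = €4,300.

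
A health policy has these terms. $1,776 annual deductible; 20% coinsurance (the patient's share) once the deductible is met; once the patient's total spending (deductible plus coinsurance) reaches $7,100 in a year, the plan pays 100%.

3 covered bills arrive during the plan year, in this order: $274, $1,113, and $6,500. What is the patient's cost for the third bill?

$1,611.20

Bill 1, $274: entire amount goes to the deductible. Patient pays $274; OOP now $274.
Bill 2, $1,113: fully absorbed by the deductible. Patient owes $1,113 (running OOP $1,387).
Bill 3, $6,500: deductible takes $389, $6,111 remains; coinsurance $6,111 × 20% = $1,222.20. Patient owes $1,611.20 (running OOP $2,998.20).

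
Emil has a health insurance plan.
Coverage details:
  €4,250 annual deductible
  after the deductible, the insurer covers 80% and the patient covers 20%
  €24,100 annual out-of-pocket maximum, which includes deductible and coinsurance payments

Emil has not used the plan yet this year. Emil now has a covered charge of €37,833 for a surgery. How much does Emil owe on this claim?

€10,966.60

The full €4,250 deductible is still open; €4,250 of this bill applies to it.
That leaves €37,833 − €4,250 = €33,583 for coinsurance.
20% of €33,583 = €6,716.60 falls to the patient.
Patient responsibility before any cap: €4,250 + €6,716.60 = €10,966.60.
Total out-of-pocket so far would be €0 + €10,966.60 = €10,966.60, below the €24,100 cap — no reduction.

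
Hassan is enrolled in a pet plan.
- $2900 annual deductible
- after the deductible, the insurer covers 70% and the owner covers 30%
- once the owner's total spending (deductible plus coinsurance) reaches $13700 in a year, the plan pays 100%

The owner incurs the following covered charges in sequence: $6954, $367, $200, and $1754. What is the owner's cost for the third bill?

$60

Claim 1 — $6954: $2900 finishes the deductible; $4054 goes to coinsurance; owner's 30% is $1216.20. Cost to owner: $4116.20. OOP to date $4116.20.
Claim 2 — $367: 30% coinsurance on $367 = $110.10. Owner owes $110.10 (running OOP $4226.30).
Claim 3 — $200: deductible already satisfied, so owner's share is 30% × $200 = $60. Cost to owner: $60. OOP to date $4286.30.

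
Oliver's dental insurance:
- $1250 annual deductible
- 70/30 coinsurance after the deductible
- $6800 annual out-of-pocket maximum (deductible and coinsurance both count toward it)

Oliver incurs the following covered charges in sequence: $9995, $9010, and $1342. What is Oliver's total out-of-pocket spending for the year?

$6800

Claim 1 ($9995): $1250 finishes the deductible; $8745 goes to coinsurance; patient's 30% is $2623.50. Patient owes $3873.50 (running OOP $3873.50).
Claim 2 ($9010): deductible met; 30% of $9010 = $2703. Patient pays $2703; OOP now $6576.50.
Claim 3 ($1342): deductible met; 30% of $1342 = $402.60. Adding that to $6576.50 gives $6979.10, past the $6800 cap; patient pays only $6800 − $6576.50 = $223.50.
Summing the patient's payments: $3873.50 + $2703 + $223.50 = $6800.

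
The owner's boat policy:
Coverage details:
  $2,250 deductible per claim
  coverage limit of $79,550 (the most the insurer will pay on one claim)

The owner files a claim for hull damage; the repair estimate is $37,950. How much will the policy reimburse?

$35,700

Less the $2,250 deductible: $37,950 − $2,250 = $35,700.
$35,700 ≤ $79,550, so the limit doesn't bind; insurer pays $35,700.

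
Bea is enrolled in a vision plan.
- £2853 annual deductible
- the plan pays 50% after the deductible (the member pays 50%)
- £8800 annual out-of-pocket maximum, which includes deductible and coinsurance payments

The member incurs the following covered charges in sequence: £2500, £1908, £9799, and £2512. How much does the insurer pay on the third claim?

£4899.50

Claim 1 (£2500): all of it applies to the deductible. Member pays £2500; OOP now £2500. Insurer: £2500 − £2500 = £0.
Claim 2 (£1908): deductible takes £353, £1555 remains; 50% of £1555 = £777.50. Cost to member: £1130.50. OOP to date £3630.50. Insurer: £1908 − £1130.50 = £777.50.
Claim 3 (£9799): deductible met; 50% of £9799 = £4899.50. Cost to member: £4899.50. OOP to date £8530. Insurer: £9799 − £4899.50 = £4899.50.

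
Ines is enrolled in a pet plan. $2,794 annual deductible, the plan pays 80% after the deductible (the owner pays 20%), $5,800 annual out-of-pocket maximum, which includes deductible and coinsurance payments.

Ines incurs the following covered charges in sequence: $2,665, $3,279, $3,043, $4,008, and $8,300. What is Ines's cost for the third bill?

$608.60

Bill 1, $2,665: fully absorbed by the deductible. Owner pays $2,665; OOP now $2,665.
Bill 2, $3,279: deductible takes $129, $3,150 remains; 20% of $3,150 = $630. Owner owes $759 (running OOP $3,424).
Bill 3, $3,043: deductible met; 20% of $3,043 = $608.60. Cost to owner: $608.60. OOP to date $4,032.60.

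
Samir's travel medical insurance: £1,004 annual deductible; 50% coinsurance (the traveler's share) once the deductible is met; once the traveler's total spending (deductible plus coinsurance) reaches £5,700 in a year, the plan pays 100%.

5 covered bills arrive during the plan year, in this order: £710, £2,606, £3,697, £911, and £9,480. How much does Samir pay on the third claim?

£1,848.50

Claim 1 (£710): entire amount goes to the deductible. Traveler owes £710 (running OOP £710).
Claim 2 (£2,606): £294 to deductible, leaving £2,312; 50% of £2,312 = £1,156. Traveler owes £1,450 (running OOP £2,160).
Claim 3 (£3,697): 50% coinsurance on £3,697 = £1,848.50. Cost to traveler: £1,848.50. OOP to date £4,008.50.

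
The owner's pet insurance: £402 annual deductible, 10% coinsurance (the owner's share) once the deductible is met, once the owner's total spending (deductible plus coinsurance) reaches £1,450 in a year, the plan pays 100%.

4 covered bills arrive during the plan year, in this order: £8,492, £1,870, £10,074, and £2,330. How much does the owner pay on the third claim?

£52

Claim 1 (£8,492): £402 to deductible, leaving £8,090; owner's 10% is £809. Cost to owner: £1,211. OOP to date £1,211.
Claim 2 (£1,870): deductible already satisfied, so owner's share is 10% × £1,870 = £187. Owner pays £187; OOP now £1,398.
Claim 3 (£10,074): deductible already satisfied, so owner's share is 10% × £10,074 = £1,007.40. OOP would hit £2,405.40 > £1,450, so the cap limits the owner to £1,450 − £1,398 = £52.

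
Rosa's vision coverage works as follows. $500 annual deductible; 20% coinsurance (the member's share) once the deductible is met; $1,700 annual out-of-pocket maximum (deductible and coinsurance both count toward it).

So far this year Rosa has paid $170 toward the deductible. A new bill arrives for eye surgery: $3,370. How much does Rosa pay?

$170 of the $500 deductible is already met, leaving $330.
That leaves $3,370 − $330 = $3,040 for coinsurance.
Coinsurance: $3,040 × 20% = $608.
So the member owes $330 + $608 = $938 before any cap.
Cumulative spending $170 + $938 = $1,108 stays under the $1,700 maximum.

$938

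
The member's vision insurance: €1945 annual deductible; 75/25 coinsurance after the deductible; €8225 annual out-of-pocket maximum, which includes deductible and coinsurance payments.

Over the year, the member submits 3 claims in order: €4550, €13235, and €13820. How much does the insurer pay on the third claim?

Claim 1 — €4550: €1945 to deductible, leaving €2605; coinsurance €2605 × 25% = €651.25. Member pays €2596.25; OOP now €2596.25. Plan pays €4550 − €2596.25 = €1953.75.
Claim 2 — €13235: deductible already satisfied, so member's share is 25% × €13235 = €3308.75. Cost to member: €3308.75. OOP to date €5905. Insurer: €13235 − €3308.75 = €9926.25.
Claim 3 — €13820: deductible met; 25% of €13820 = €3455. OOP would hit €9360 > €8225, so the cap limits the member to €8225 − €5905 = €2320. Insurer: €13820 − €2320 = €11500.

€11500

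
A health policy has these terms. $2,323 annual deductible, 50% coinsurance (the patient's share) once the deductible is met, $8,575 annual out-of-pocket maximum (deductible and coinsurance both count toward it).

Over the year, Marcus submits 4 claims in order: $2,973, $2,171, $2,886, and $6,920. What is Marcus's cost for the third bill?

#1 ($2,973): $2,323 finishes the deductible; $650 goes to coinsurance; patient's 50% is $325. Patient owes $2,648 (running OOP $2,648).
#2 ($2,171): 50% coinsurance on $2,171 = $1,085.50. Patient pays $1,085.50; OOP now $3,733.50.
#3 ($2,886): 50% coinsurance on $2,886 = $1,443. Patient owes $1,443 (running OOP $5,176.50).

$1,443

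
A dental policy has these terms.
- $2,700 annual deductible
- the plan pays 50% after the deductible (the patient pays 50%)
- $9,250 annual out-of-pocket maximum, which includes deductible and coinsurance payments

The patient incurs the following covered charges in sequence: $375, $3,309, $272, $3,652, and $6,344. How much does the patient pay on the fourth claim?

$1,826

Claim 1 — $375: fully absorbed by the deductible. Patient pays $375; OOP now $375.
Claim 2 — $3,309: $2,325 to deductible, leaving $984; 50% of $984 = $492. Cost to patient: $2,817. OOP to date $3,192.
Claim 3 — $272: 50% coinsurance on $272 = $136. Patient pays $136; OOP now $3,328.
Claim 4 — $3,652: deductible already satisfied, so patient's share is 50% × $3,652 = $1,826. Patient pays $1,826; OOP now $5,154.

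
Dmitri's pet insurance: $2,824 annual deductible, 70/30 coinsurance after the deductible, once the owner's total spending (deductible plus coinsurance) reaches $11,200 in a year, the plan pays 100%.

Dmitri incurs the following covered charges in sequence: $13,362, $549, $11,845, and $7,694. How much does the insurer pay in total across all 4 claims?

$22,250

Claim 1 — $13,362: deductible takes $2,824, $10,538 remains; coinsurance $10,538 × 30% = $3,161.40. Owner pays $5,985.40; OOP now $5,985.40. Insurer: $13,362 − $5,985.40 = $7,376.60.
Claim 2 — $549: 30% coinsurance on $549 = $164.70. Owner owes $164.70 (running OOP $6,150.10). Insurer: $549 − $164.70 = $384.30.
Claim 3 — $11,845: 30% coinsurance on $11,845 = $3,553.50. Owner pays $3,553.50; OOP now $9,703.60. Plan pays $11,845 − $3,553.50 = $8,291.50.
Claim 4 — $7,694: deductible met; 30% of $7,694 = $2,308.20. OOP would hit $12,011.80 > $11,200, so the cap limits the owner to $11,200 − $9,703.60 = $1,496.40. Insurer: $7,694 − $1,496.40 = $6,197.60.
Insurer total = bills − owner's total = $33,450 − $11,200 = $22,250.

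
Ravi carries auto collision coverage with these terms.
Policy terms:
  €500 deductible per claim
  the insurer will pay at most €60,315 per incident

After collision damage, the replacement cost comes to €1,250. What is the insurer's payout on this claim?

€750

Subtract the deductible: €1,250 − €500 = €750.
€750 is within the €60,315 limit, so the insurer pays €750.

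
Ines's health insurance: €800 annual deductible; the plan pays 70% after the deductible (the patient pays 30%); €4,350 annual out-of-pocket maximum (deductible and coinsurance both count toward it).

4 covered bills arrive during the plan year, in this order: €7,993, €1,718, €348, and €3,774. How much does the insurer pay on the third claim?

#1 (€7,993): deductible takes €800, €7,193 remains; coinsurance €7,193 × 30% = €2,157.90. Cost to patient: €2,957.90. OOP to date €2,957.90. Insurer: €7,993 − €2,957.90 = €5,035.10.
#2 (€1,718): 30% coinsurance on €1,718 = €515.40. Patient owes €515.40 (running OOP €3,473.30). Plan pays €1,718 − €515.40 = €1,202.60.
#3 (€348): deductible already satisfied, so patient's share is 30% × €348 = €104.40. Patient pays €104.40; OOP now €3,577.70. Insurer: €348 − €104.40 = €243.60.

€243.60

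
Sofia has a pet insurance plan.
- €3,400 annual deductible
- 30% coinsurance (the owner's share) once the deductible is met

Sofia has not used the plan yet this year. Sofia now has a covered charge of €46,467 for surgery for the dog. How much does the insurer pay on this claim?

Deductible not yet touched, so the first €3,400 of the bill goes to the deductible.
The remaining €43,067 (= €46,467 − €3,400) moves to coinsurance.
Owner's 30% share of €43,067 is €12,920.10.
Owner responsibility: €3,400 + €12,920.10 = €16,320.10.
The insurer covers the remainder: €46,467 − €16,320.10 = €30,146.90.

€30,146.90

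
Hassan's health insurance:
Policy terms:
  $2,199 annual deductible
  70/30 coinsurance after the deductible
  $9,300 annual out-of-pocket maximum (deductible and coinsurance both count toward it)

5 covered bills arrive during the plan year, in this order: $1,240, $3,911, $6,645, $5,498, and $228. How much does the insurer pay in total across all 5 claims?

$10,726.10

Claim 1 ($1,240): all of it applies to the deductible. Patient owes $1,240 (running OOP $1,240). Plan pays $1,240 − $1,240 = $0.
Claim 2 ($3,911): $959 finishes the deductible; $2,952 goes to coinsurance; patient's 30% is $885.60. Patient owes $1,844.60 (running OOP $3,084.60). Plan pays $3,911 − $1,844.60 = $2,066.40.
Claim 3 ($6,645): 30% coinsurance on $6,645 = $1,993.50. Patient owes $1,993.50 (running OOP $5,078.10). Insurer: $6,645 − $1,993.50 = $4,651.50.
Claim 4 ($5,498): deductible met; 30% of $5,498 = $1,649.40. Cost to patient: $1,649.40. OOP to date $6,727.50. Insurer: $5,498 − $1,649.40 = $3,848.60.
Claim 5 ($228): deductible already satisfied, so patient's share is 30% × $228 = $68.40. Patient owes $68.40 (running OOP $6,795.90). Insurer: $228 − $68.40 = $159.60.
Insurer total: $0 + $2,066.40 + $4,651.50 + $3,848.60 + $159.60 = $10,726.10.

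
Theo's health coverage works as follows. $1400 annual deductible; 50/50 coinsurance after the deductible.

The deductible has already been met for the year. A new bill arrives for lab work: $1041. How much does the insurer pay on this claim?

$520.50

The deductible is already satisfied, so the full bill goes to coinsurance.
50% of $1041 = $520.50 falls to the patient.
Insurer pays the balance: $1041 − $520.50 = $520.50.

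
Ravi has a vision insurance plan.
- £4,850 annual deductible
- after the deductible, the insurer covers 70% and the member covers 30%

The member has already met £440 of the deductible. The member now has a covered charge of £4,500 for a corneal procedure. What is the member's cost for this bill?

£4,437

£440 of the £4,850 deductible is already met, leaving £4,410.
After the £4,410 deductible portion, £4,500 − £4,410 = £90 is subject to coinsurance.
Coinsurance: £90 × 30% = £27.
Member responsibility: £4,410 + £27 = £4,437.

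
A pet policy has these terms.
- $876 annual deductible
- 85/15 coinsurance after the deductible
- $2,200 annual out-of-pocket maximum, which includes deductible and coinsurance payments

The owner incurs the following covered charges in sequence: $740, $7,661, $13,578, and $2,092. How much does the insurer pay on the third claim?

Bill 1, $740: entire amount goes to the deductible. Owner pays $740; OOP now $740. Plan pays $740 − $740 = $0.
Bill 2, $7,661: $136 to deductible, leaving $7,525; owner's 15% is $1,128.75. Owner pays $1,264.75; OOP now $2,004.75. Insurer: $7,661 − $1,264.75 = $6,396.25.
Bill 3, $13,578: 15% coinsurance on $13,578 = $2,036.70. OOP would hit $4,041.45 > $2,200, so the cap limits the owner to $2,200 − $2,004.75 = $195.25. Insurer: $13,578 − $195.25 = $13,382.75.

$13,382.75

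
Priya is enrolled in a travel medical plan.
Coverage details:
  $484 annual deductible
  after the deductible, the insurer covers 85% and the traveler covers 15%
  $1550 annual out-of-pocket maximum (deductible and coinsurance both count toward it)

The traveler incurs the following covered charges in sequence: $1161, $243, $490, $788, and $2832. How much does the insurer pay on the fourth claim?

$669.80

Bill 1, $1161: $484 to deductible, leaving $677; traveler's 15% is $101.55. Traveler owes $585.55 (running OOP $585.55). Plan pays $1161 − $585.55 = $575.45.
Bill 2, $243: deductible met; 15% of $243 = $36.45. Cost to traveler: $36.45. OOP to date $622. Plan pays $243 − $36.45 = $206.55.
Bill 3, $490: 15% coinsurance on $490 = $73.50. Cost to traveler: $73.50. OOP to date $695.50. Plan pays $490 − $73.50 = $416.50.
Bill 4, $788: deductible already satisfied, so traveler's share is 15% × $788 = $118.20. Cost to traveler: $118.20. OOP to date $813.70. Insurer: $788 − $118.20 = $669.80.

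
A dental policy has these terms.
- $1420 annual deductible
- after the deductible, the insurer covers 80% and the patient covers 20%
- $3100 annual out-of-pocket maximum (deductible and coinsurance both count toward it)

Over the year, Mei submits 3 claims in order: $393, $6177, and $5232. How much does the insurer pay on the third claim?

#1 ($393): all of it applies to the deductible. Cost to patient: $393. OOP to date $393. Insurer: $393 − $393 = $0.
#2 ($6177): deductible takes $1027, $5150 remains; coinsurance $5150 × 20% = $1030. Cost to patient: $2057. OOP to date $2450. Plan pays $6177 − $2057 = $4120.
#3 ($5232): deductible already satisfied, so patient's share is 20% × $5232 = $1046.40. OOP would hit $3496.40 > $3100, so the cap limits the patient to $3100 − $2450 = $650. Plan pays $5232 − $650 = $4582.

$4582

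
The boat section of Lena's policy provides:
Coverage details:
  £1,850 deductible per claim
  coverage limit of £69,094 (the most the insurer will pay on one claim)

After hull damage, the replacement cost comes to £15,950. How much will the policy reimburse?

£14,100

After the deductible, £15,950 − £1,850 = £14,100 remains.
£14,100 is within the £69,094 limit, so the insurer pays £14,100.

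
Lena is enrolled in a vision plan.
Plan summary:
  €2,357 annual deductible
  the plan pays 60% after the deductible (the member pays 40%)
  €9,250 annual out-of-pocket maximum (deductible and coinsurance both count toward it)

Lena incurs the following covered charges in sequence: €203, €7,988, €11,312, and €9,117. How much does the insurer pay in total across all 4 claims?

€19,370

Claim 1 — €203: fully absorbed by the deductible. Member owes €203 (running OOP €203). Insurer: €203 − €203 = €0.
Claim 2 — €7,988: €2,154 to deductible, leaving €5,834; coinsurance €5,834 × 40% = €2,333.60. Cost to member: €4,487.60. OOP to date €4,690.60. Plan pays €7,988 − €4,487.60 = €3,500.40.
Claim 3 — €11,312: 40% coinsurance on €11,312 = €4,524.80. Member owes €4,524.80 (running OOP €9,215.40). Plan pays €11,312 − €4,524.80 = €6,787.20.
Claim 4 — €9,117: deductible already satisfied, so member's share is 40% × €9,117 = €3,646.80. OOP would hit €12,862.20 > €9,250, so the cap limits the member to €9,250 − €9,215.40 = €34.60. Plan pays €9,117 − €34.60 = €9,082.40.
Insurer total: €0 + €3,500.40 + €6,787.20 + €9,082.40 = €19,370.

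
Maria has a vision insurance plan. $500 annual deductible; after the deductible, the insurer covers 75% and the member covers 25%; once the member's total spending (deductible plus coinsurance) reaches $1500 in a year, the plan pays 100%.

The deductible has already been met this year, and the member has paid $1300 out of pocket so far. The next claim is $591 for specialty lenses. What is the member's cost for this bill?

The deductible is already satisfied, so the full bill goes to coinsurance.
25% of $591 = $147.75 falls to the member.
Cumulative spending $1300 + $147.75 = $1447.75 stays under the $1500 maximum.

$147.75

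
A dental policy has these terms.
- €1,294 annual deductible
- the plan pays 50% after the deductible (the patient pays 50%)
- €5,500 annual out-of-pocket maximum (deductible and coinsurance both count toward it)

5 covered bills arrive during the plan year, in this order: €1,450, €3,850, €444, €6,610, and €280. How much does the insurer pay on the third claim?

#1 (€1,450): €1,294 to deductible, leaving €156; patient's 50% is €78. Cost to patient: €1,372. OOP to date €1,372. Insurer: €1,450 − €1,372 = €78.
#2 (€3,850): deductible met; 50% of €3,850 = €1,925. Cost to patient: €1,925. OOP to date €3,297. Insurer: €3,850 − €1,925 = €1,925.
#3 (€444): deductible met; 50% of €444 = €222. Patient pays €222; OOP now €3,519. Plan pays €444 − €222 = €222.

€222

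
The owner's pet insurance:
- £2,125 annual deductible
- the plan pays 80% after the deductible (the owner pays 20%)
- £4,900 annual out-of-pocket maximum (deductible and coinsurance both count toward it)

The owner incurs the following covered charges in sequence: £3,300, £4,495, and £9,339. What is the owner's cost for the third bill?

£1,641

Claim 1 (£3,300): £2,125 to deductible, leaving £1,175; coinsurance £1,175 × 20% = £235. Owner owes £2,360 (running OOP £2,360).
Claim 2 (£4,495): 20% coinsurance on £4,495 = £899. Cost to owner: £899. OOP to date £3,259.
Claim 3 (£9,339): deductible already satisfied, so owner's share is 20% × £9,339 = £1,867.80. OOP would hit £5,126.80 > £4,900, so the cap limits the owner to £4,900 − £3,259 = £1,641.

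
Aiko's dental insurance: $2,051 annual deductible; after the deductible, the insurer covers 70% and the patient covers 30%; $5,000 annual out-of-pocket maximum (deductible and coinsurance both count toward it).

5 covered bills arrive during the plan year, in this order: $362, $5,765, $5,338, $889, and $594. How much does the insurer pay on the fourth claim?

$764.20

#1 ($362): fully absorbed by the deductible. Patient pays $362; OOP now $362. Insurer: $362 − $362 = $0.
#2 ($5,765): $1,689 finishes the deductible; $4,076 goes to coinsurance; coinsurance $4,076 × 30% = $1,222.80. Patient pays $2,911.80; OOP now $3,273.80. Plan pays $5,765 − $2,911.80 = $2,853.20.
#3 ($5,338): deductible already satisfied, so patient's share is 30% × $5,338 = $1,601.40. Patient pays $1,601.40; OOP now $4,875.20. Insurer: $5,338 − $1,601.40 = $3,736.60.
#4 ($889): 30% coinsurance on $889 = $266.70. OOP would hit $5,141.90 > $5,000, so the cap limits the patient to $5,000 − $4,875.20 = $124.80. Plan pays $889 − $124.80 = $764.20.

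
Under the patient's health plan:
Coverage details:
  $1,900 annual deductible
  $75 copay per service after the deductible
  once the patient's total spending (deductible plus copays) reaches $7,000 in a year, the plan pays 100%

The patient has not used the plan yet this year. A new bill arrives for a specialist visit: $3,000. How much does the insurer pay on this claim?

$1,025

Nothing has been paid toward the $1,900 deductible, so the first $1,900 of this charge is applied there.
That leaves $3,000 − $1,900 = $1,100 for the copay.
Copay on this service: $75.
That puts the patient's cost at $1,900 + $75 = $1,975 before any cap.
Total out-of-pocket so far would be $0 + $1,975 = $1,975, below the $7,000 cap — no reduction.
The plan picks up $3,000 − $1,975 = $1,025.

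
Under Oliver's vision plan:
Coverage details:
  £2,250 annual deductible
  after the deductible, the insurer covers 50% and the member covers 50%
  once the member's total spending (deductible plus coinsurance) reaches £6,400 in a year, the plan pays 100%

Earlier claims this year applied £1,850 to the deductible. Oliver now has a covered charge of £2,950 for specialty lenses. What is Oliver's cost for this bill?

£1,675

Deductible still to meet: £2,250 − £1,850 = £400.
After the £400 deductible portion, £2,950 − £400 = £2,550 is subject to coinsurance.
Member's 50% share of £2,550 is £1,275.
That puts the member's cost at £400 + £1,275 = £1,675 before any cap.
Year-to-date out-of-pocket becomes £1,850 + £1,675 = £3,525, still under the £6,400 maximum, so no cap applies.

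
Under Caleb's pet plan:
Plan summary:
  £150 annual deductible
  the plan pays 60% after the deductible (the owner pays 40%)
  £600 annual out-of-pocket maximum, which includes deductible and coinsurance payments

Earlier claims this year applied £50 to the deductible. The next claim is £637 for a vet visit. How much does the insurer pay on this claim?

£50 of the £150 deductible is already met, leaving £100.
After the £100 deductible portion, £637 − £100 = £537 is subject to coinsurance.
Owner's 40% share of £537 is £214.80.
That puts the owner's cost at £100 + £214.80 = £314.80 before any cap.
Year-to-date out-of-pocket becomes £50 + £314.80 = £364.80, still under the £600 maximum, so no cap applies.
The plan picks up £637 − £314.80 = £322.20.

£322.20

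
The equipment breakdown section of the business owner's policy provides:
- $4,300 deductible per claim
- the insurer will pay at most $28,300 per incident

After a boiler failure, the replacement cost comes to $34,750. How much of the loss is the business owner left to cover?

$6,450

After the deductible, $34,750 − $4,300 = $30,450 remains.
$30,450 exceeds the $28,300 limit, so the insurer pays the limit: $28,300.
Business owner's share is the uncovered remainder: $34,750 − $28,300 = $6,450.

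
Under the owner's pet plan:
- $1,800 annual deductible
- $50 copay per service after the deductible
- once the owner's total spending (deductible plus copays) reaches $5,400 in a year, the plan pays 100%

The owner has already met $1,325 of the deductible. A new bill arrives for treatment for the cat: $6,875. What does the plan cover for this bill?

$6,350

$1,325 of the $1,800 deductible is already met, leaving $475.
After the $475 deductible portion, $6,875 − $475 = $6,400 is subject to the copay.
Copay on this service: $50.
Owner responsibility before any cap: $475 + $50 = $525.
Total out-of-pocket so far would be $1,325 + $525 = $1,850, below the $5,400 cap — no reduction.
The plan picks up $6,875 − $525 = $6,350.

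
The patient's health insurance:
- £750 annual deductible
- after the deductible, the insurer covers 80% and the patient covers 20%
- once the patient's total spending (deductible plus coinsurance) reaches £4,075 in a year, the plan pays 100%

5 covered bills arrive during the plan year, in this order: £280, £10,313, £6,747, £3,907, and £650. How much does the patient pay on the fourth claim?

£7

Claim 1 (£280): fully absorbed by the deductible. Cost to patient: £280. OOP to date £280.
Claim 2 (£10,313): deductible takes £470, £9,843 remains; 20% of £9,843 = £1,968.60. Cost to patient: £2,438.60. OOP to date £2,718.60.
Claim 3 (£6,747): deductible already satisfied, so patient's share is 20% × £6,747 = £1,349.40. Cost to patient: £1,349.40. OOP to date £4,068.
Claim 4 (£3,907): deductible already satisfied, so patient's share is 20% × £3,907 = £781.40. OOP would hit £4,849.40 > £4,075, so the cap limits the patient to £4,075 − £4,068 = £7.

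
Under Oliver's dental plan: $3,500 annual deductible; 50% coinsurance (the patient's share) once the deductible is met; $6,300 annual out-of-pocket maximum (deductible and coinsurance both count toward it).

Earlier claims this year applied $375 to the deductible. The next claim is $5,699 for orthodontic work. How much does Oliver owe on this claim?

$375 of the $3,500 deductible is already met, leaving $3,125.
After the $3,125 deductible portion, $5,699 − $3,125 = $2,574 is subject to coinsurance.
50% of $2,574 = $1,287 falls to the patient.
That puts the patient's cost at $3,125 + $1,287 = $4,412 before any cap.
Year-to-date out-of-pocket becomes $375 + $4,412 = $4,787, still under the $6,300 maximum, so no cap applies.

$4,412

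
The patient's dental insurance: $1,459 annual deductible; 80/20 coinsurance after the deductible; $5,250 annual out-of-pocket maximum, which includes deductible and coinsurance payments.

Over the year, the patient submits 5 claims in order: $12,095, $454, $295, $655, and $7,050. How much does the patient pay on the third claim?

$59

#1 ($12,095): $1,459 to deductible, leaving $10,636; coinsurance $10,636 × 20% = $2,127.20. Patient pays $3,586.20; OOP now $3,586.20.
#2 ($454): deductible met; 20% of $454 = $90.80. Cost to patient: $90.80. OOP to date $3,677.
#3 ($295): deductible met; 20% of $295 = $59. Patient pays $59; OOP now $3,736.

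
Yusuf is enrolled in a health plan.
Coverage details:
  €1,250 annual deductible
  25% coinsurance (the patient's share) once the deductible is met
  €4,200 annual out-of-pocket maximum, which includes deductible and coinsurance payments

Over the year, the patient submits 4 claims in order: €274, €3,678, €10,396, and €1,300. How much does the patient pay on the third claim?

Bill 1, €274: all of it applies to the deductible. Patient pays €274; OOP now €274.
Bill 2, €3,678: €976 to deductible, leaving €2,702; patient's 25% is €675.50. Patient owes €1,651.50 (running OOP €1,925.50).
Bill 3, €10,396: deductible met; 25% of €10,396 = €2,599. That would push OOP to €4,524.50, over the €4,200 cap, so patient pays €4,200 − €1,925.50 = €2,274.50.

€2,274.50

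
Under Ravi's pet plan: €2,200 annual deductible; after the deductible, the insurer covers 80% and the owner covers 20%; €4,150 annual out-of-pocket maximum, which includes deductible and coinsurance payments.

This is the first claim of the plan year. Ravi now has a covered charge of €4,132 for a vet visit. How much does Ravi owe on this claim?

€2,586.40

Deductible not yet touched, so the first €2,200 of the bill goes to the deductible.
The remaining €1,932 (= €4,132 − €2,200) moves to coinsurance.
Owner's 20% share of €1,932 is €386.40.
So the owner owes €2,200 + €386.40 = €2,586.40 before any cap.
Cumulative spending €0 + €2,586.40 = €2,586.40 stays under the €4,150 maximum.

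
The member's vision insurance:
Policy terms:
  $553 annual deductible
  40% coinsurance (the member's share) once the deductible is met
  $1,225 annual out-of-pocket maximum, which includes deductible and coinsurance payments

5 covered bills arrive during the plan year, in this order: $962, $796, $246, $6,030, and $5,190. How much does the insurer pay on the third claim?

$147.60

Bill 1, $962: $553 finishes the deductible; $409 goes to coinsurance; 40% of $409 = $163.60. Member owes $716.60 (running OOP $716.60). Plan pays $962 − $716.60 = $245.40.
Bill 2, $796: deductible met; 40% of $796 = $318.40. Member owes $318.40 (running OOP $1,035). Insurer: $796 − $318.40 = $477.60.
Bill 3, $246: deductible already satisfied, so member's share is 40% × $246 = $98.40. Cost to member: $98.40. OOP to date $1,133.40. Insurer: $246 − $98.40 = $147.60.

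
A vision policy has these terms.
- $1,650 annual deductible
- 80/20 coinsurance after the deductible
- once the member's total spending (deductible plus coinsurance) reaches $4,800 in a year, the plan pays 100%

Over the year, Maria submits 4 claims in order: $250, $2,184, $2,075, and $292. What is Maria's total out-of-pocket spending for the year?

$2,280.20

#1 ($250): all of it applies to the deductible. Member pays $250; OOP now $250.
#2 ($2,184): $1,400 finishes the deductible; $784 goes to coinsurance; 20% of $784 = $156.80. Cost to member: $1,556.80. OOP to date $1,806.80.
#3 ($2,075): deductible met; 20% of $2,075 = $415. Member pays $415; OOP now $2,221.80.
#4 ($292): 20% coinsurance on $292 = $58.40. Cost to member: $58.40. OOP to date $2,280.20.
Total paid by the member: $250 + $1,556.80 + $415 + $58.40 = $2,280.20.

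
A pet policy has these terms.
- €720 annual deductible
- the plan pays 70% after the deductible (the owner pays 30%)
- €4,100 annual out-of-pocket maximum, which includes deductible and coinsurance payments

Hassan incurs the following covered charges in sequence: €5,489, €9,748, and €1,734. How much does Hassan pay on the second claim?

#1 (€5,489): €720 finishes the deductible; €4,769 goes to coinsurance; 30% of €4,769 = €1,430.70. Owner pays €2,150.70; OOP now €2,150.70.
#2 (€9,748): deductible met; 30% of €9,748 = €2,924.40. That would push OOP to €5,075.10, over the €4,100 cap, so owner pays €4,100 − €2,150.70 = €1,949.30.

€1,949.30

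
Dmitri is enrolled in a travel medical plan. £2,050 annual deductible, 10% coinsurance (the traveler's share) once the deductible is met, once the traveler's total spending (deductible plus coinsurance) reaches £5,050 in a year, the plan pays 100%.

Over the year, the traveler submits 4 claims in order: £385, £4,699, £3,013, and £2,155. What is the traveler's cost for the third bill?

£301.30

Bill 1, £385: entire amount goes to the deductible. Traveler pays £385; OOP now £385.
Bill 2, £4,699: £1,665 finishes the deductible; £3,034 goes to coinsurance; 10% of £3,034 = £303.40. Traveler owes £1,968.40 (running OOP £2,353.40).
Bill 3, £3,013: 10% coinsurance on £3,013 = £301.30. Traveler pays £301.30; OOP now £2,654.70.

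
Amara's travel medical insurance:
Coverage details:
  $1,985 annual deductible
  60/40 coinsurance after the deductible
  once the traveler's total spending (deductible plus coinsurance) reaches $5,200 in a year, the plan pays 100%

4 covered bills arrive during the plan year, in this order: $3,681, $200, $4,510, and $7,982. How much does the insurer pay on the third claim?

Bill 1, $3,681: deductible takes $1,985, $1,696 remains; traveler's 40% is $678.40. Traveler pays $2,663.40; OOP now $2,663.40. Insurer: $3,681 − $2,663.40 = $1,017.60.
Bill 2, $200: deductible met; 40% of $200 = $80. Traveler owes $80 (running OOP $2,743.40). Insurer: $200 − $80 = $120.
Bill 3, $4,510: 40% coinsurance on $4,510 = $1,804. Cost to traveler: $1,804. OOP to date $4,547.40. Plan pays $4,510 − $1,804 = $2,706.

$2,706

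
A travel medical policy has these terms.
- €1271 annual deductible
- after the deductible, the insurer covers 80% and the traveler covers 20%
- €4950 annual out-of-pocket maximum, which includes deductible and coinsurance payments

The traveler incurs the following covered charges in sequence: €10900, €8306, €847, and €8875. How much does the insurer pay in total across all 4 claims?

Claim 1 (€10900): €1271 finishes the deductible; €9629 goes to coinsurance; 20% of €9629 = €1925.80. Traveler owes €3196.80 (running OOP €3196.80). Plan pays €10900 − €3196.80 = €7703.20.
Claim 2 (€8306): deductible met; 20% of €8306 = €1661.20. Traveler pays €1661.20; OOP now €4858. Plan pays €8306 − €1661.20 = €6644.80.
Claim 3 (€847): deductible already satisfied, so traveler's share is 20% × €847 = €169.40. That would push OOP to €5027.40, over the €4950 cap, so traveler pays €4950 − €4858 = €92. Plan pays €847 − €92 = €755.
Claim 4 (€8875): deductible met; 20% of €8875 = €1775. OOP would hit €6725 > €4950, so the cap limits the traveler to €4950 − €4950 = €0. Insurer: €8875 − €0 = €8875.
Insurer total: €7703.20 + €6644.80 + €755 + €8875 = €23978.

€23978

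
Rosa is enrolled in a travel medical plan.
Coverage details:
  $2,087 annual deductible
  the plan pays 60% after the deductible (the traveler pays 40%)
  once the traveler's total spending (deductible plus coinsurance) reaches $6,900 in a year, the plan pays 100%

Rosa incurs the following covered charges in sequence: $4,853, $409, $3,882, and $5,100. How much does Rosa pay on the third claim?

Bill 1, $4,853: $2,087 finishes the deductible; $2,766 goes to coinsurance; traveler's 40% is $1,106.40. Traveler pays $3,193.40; OOP now $3,193.40.
Bill 2, $409: deductible already satisfied, so traveler's share is 40% × $409 = $163.60. Traveler pays $163.60; OOP now $3,357.
Bill 3, $3,882: 40% coinsurance on $3,882 = $1,552.80. Cost to traveler: $1,552.80. OOP to date $4,909.80.

$1,552.80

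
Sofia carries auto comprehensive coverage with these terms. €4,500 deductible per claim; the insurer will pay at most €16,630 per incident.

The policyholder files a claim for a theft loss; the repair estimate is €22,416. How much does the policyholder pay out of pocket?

After the deductible, €22,416 − €4,500 = €17,916 remains.
The €16,630 per-incident cap binds; insurer pays €16,630.
Policyholder's share is the uncovered remainder: €22,416 − €16,630 = €5,786.

€5,786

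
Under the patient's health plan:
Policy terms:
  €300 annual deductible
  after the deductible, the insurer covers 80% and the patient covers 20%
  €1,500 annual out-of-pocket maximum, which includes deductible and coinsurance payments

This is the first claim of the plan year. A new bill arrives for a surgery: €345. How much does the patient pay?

Deductible not yet touched, so the first €300 of the bill goes to the deductible.
That leaves €345 − €300 = €45 for coinsurance.
Coinsurance: €45 × 20% = €9.
Patient responsibility before any cap: €300 + €9 = €309.
Cumulative spending €0 + €309 = €309 stays under the €1,500 maximum.

€309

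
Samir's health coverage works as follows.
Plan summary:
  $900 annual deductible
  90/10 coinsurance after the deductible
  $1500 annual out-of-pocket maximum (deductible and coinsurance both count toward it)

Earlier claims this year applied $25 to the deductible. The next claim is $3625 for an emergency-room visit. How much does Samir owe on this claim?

$1150

Remaining deductible: $900 − $25 = $875.
The remaining $2750 (= $3625 − $875) moves to coinsurance.
Coinsurance: $2750 × 10% = $275.
That puts the patient's cost at $875 + $275 = $1150 before any cap.
Total out-of-pocket so far would be $25 + $1150 = $1175, below the $1500 cap — no reduction.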